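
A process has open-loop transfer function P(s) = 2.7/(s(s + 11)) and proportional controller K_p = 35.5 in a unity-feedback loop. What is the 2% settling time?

T_s ≈ 0.727 s

The closed-loop denominator s² + 11s + 95.85 gives ω_n = √95.85 = 9.79 and ζ = 11/(2ω_n) = 0.5618.
2% settling time T_s ≈ 4/(ζω_n) = 4/5.5 = 0.727 s.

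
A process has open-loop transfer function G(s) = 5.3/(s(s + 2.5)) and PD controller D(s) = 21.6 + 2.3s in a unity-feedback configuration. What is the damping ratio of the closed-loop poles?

ζ = 0.686

Forward path: (21.6 + 2.3s)·5.3/(s(s+2.5)). The closed-loop characteristic equation is s² + (2.5 + 5.3·2.3)s + 5.3·21.6 = 0.
That is s² + 14.69s + 114.5 = 0, so ω_n = 10.7 rad/s and ζ = 14.69/(2·10.7) = 0.6865.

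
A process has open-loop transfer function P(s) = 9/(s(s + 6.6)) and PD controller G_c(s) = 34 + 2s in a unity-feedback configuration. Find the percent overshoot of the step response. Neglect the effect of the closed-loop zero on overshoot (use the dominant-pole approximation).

4.47%

Forward path: (34 + 2s)·9/(s(s+6.6)). The closed-loop characteristic equation is s² + (6.6 + 9·2)s + 9·34 = 0.
That is s² + 24.6s + 306 = 0, so ω_n = 17.49 rad/s and ζ = 24.6/(2·17.49) = 0.7031.
%OS = 100·exp(−πζ/√(1−ζ²)) = 4.47%.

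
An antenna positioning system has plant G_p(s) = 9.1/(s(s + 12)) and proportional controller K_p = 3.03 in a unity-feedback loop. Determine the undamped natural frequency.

ω_n = 5.25 rad/s

With unity feedback the closed-loop characteristic equation is s² + 12s + 3.03·9.1 = s² + 12s + 27.57 = 0.
Matching s² + 2ζω_n s + ω_n²: ω_n = √27.57 = 5.251 rad/s and 2ζω_n = 12, so ζ = 12/(2·5.251) = 1.14.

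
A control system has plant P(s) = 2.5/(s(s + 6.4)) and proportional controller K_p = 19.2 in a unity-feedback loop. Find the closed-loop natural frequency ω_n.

ω_n = 6.93 rad/s

1 + K_p·P(s) = 0 gives s² + 6.4s + 48 = 0.
Matching s² + 2ζω_n s + ω_n²: ω_n = √48 = 6.928 rad/s and 2ζω_n = 6.4, so ζ = 6.4/(2·6.928) = 0.462.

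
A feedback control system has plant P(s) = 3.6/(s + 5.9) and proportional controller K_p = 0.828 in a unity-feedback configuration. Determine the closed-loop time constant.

Closed-loop transfer function: T(s) = K_p·P(s)/(1 + K_p·P(s)) = 2.981/(s + 5.9 + 2.981) = 2.981/(s + 8.881).
Time constant τ = 1/8.881 = 0.113 s.

τ = 0.113 s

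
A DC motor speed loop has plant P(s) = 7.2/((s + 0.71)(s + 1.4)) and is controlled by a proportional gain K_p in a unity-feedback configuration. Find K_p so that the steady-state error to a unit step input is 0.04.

The loop is type 0, so e_ss(step) = 1/(1 + K_pos) with K_pos = K_p·P(0).
P(0) = 7.243. Require 1/(1 + K_p·7.243) = 0.04, so 1 + 7.243·K_p = 25.
K_p = (25 − 1)/7.243 = 3.31.

K_p = 3.31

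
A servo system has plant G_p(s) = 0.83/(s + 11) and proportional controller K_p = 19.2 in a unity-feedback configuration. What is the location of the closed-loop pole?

Closed-loop transfer function: T(s) = K_p·G_p(s)/(1 + K_p·G_p(s)) = 15.94/(s + 11 + 15.94) = 15.94/(s + 26.94).
The closed-loop pole is at s = −26.94.

s = -26.94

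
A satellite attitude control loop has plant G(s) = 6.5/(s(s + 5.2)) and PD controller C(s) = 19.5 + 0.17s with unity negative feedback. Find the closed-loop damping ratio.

ζ = 0.28

Forward path: (19.5 + 0.17s)·6.5/(s(s+5.2)). The closed-loop characteristic equation is s² + (5.2 + 6.5·0.17)s + 6.5·19.5 = 0.
That is s² + 6.305s + 126.8 = 0, so ω_n = 11.26 rad/s and ζ = 6.305/(2·11.26) = 0.28.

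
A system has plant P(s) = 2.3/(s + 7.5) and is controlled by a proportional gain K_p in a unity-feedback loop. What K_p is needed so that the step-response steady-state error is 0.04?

K_p = 78.3

For a type-0 loop with proportional control, e_ss = 1/(1 + K_p·P(0)).
P(0) = 0.3067. Require 1/(1 + K_p·0.3067) = 0.04, so 1 + 0.3067·K_p = 25.
K_p = (25 − 1)/0.3067 = 78.3.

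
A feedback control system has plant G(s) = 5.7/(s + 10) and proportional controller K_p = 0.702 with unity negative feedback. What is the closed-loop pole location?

Closed-loop transfer function: T(s) = K_p·G(s)/(1 + K_p·G(s)) = 4.001/(s + 10 + 4.001) = 4.001/(s + 14).
The closed-loop pole is at s = −14.

s = -14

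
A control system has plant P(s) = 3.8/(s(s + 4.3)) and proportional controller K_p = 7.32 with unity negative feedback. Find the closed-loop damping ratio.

ζ = 0.408

With unity feedback the closed-loop characteristic equation is s² + 4.3s + 7.32·3.8 = s² + 4.3s + 27.82 = 0.
Matching s² + 2ζω_n s + ω_n²: ω_n = √27.82 = 5.274 rad/s and 2ζω_n = 4.3, so ζ = 4.3/(2·5.274) = 0.408.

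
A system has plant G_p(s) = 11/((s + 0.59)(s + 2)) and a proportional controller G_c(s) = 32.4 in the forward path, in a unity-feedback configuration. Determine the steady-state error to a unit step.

0.0033

The loop is type 0. Static position error constant K_pos = G_c(0)·G_p(0) = 32.4·9.322 = 302.
Steady-state error to a unit step: e_ss = 1/(1+K_pos) = 1/303 = 0.0033.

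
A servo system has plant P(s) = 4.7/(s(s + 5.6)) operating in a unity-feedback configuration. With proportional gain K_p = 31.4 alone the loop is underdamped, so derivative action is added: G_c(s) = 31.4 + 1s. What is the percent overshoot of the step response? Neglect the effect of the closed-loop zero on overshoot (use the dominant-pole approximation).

23%

Forward path: (31.4 + 1s)·4.7/(s(s+5.6)). The closed-loop characteristic equation is s² + (5.6 + 4.7·1)s + 4.7·31.4 = 0.
That is s² + 10.3s + 147.6 = 0, so ω_n = 12.15 rad/s and ζ = 10.3/(2·12.15) = 0.4239.
%OS = 100·exp(−πζ/√(1−ζ²)) = 23%.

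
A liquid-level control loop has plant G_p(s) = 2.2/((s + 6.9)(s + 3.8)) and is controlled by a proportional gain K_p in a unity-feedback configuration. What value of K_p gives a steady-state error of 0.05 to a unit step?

K_p = 226

Steady-state error for a unit step on this type-0 loop is 1/(1 + K_p·G_p(0)).
G_p(0) = 0.08391. Require 1/(1 + K_p·0.08391) = 0.05, so 1 + 0.08391·K_p = 20.
K_p = (20 − 1)/0.08391 = 226.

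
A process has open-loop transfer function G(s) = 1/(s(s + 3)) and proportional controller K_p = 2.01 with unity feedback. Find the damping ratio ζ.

ζ = 1.06

The closed-loop denominator is s(s+3) + 2.01·1 = s² + 3s + 2.01.
So ω_n² = 2.01 ⇒ ω_n = 1.418 rad/s, and ζ = 3/(2ω_n) = 1.06.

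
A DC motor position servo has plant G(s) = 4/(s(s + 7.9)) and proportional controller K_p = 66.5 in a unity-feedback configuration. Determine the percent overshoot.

From 1 + K_pG(s) = 0: s² + 7.9s + 266 = 0 ⇒ ω_n = 16.31, ζ = 0.2422.
%OS = 100·exp(−πζ/√(1−ζ²)) = 100·exp(−π·0.2422/√0.9413) = 45.6%.

45.6%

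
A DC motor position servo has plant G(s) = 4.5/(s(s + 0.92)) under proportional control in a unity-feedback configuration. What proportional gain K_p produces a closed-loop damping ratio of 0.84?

Closed-loop characteristic equation: s² + 0.92s + K_p·4.5 = 0.
So ω_n = √(4.5K_p) and 2ζω_n = 0.92, giving ζ = 0.92/(2√(4.5K_p)).
Setting ζ = 0.84: √(4.5K_p) = 0.92/(2·0.84) = 0.5476, so K_p = 0.2999/4.5 = 0.0666.

K_p = 0.0666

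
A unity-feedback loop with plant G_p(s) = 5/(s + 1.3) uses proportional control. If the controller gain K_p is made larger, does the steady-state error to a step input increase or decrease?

decrease

e_ss = 1/(1 + K_p·G_p(0)); a larger K_p raises the denominator, so e_ss decreases.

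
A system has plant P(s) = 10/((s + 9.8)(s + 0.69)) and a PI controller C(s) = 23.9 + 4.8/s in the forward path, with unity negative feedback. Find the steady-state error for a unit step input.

The open loop C(s)P(s) has a pole at the origin (type 1), so the static position error constant is infinite and e_ss = 1/(1+∞) = 0.

0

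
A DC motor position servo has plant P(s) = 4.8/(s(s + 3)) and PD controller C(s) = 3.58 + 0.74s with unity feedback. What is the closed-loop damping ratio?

ζ = 0.79

Forward path: (3.58 + 0.74s)·4.8/(s(s+3)). The closed-loop characteristic equation is s² + (3 + 4.8·0.74)s + 4.8·3.58 = 0.
That is s² + 6.552s + 17.18 = 0, so ω_n = 4.145 rad/s and ζ = 6.552/(2·4.145) = 0.7903.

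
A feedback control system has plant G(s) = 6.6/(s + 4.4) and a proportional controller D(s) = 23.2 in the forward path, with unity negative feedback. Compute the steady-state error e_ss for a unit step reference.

The loop is type 0. Static position error constant K_pos = D(0)·G(0) = 23.2·1.5 = 34.8.
Steady-state error to a unit step: e_ss = 1/(1+K_pos) = 1/35.8 = 0.0279.

0.0279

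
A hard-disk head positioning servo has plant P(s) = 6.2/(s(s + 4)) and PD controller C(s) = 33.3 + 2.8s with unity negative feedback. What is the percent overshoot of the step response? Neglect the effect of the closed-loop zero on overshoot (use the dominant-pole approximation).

Forward path: (33.3 + 2.8s)·6.2/(s(s+4)). The closed-loop characteristic equation is s² + (4 + 6.2·2.8)s + 6.2·33.3 = 0.
That is s² + 21.36s + 206.5 = 0, so ω_n = 14.37 rad/s and ζ = 21.36/(2·14.37) = 0.7433.
%OS = 100·exp(−πζ/√(1−ζ²)) = 3.05%.

3.05%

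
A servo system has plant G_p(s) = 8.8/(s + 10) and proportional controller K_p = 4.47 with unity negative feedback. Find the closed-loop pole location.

s = -49.34

Closed-loop transfer function: T(s) = K_p·G_p(s)/(1 + K_p·G_p(s)) = 39.34/(s + 10 + 39.34) = 39.34/(s + 49.34).
The closed-loop pole is at s = −49.34.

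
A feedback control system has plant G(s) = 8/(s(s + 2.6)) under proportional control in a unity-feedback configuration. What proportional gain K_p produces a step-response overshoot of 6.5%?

From %OS = 100·exp(−πζ/√(1−ζ²)) = 6.5%, ζ = −ln(0.065)/√(π²+ln²(0.065)) = 0.6564.
Characteristic equation s² + 2.6s + 8K_p = 0 gives ζ = 2.6/(2√(8K_p)).
Setting ζ = 0.6564: √(8K_p) = 2.6/(2·0.6564) = 1.981, so K_p = 3.922/8 = 0.49.

K_p = 0.49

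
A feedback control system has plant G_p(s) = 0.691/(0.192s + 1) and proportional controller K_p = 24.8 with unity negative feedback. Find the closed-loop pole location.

s = -94.46

Closed loop: T(s) = K_p·G_p/(1+K_p·G_p) = 17.14/(0.192s + 1 + 17.14), with pole at s = −(1 + 17.14)/0.192 = −94.46.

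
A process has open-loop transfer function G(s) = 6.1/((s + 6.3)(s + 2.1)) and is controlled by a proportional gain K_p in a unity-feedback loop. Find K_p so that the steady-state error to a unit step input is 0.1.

For a type-0 loop with proportional control, e_ss = 1/(1 + K_p·G(0)).
G(0) = 0.4611. Require 1/(1 + K_p·0.4611) = 0.1, so 1 + 0.4611·K_p = 10.
K_p = (10 − 1)/0.4611 = 19.5.

K_p = 19.5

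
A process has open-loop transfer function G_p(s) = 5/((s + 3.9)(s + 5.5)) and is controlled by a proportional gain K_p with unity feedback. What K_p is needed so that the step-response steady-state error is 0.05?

K_p = 81.5

Steady-state error for a unit step on this type-0 loop is 1/(1 + K_p·G_p(0)).
G_p(0) = 0.2331. Require 1/(1 + K_p·0.2331) = 0.05, so 1 + 0.2331·K_p = 20.
K_p = (20 − 1)/0.2331 = 81.5.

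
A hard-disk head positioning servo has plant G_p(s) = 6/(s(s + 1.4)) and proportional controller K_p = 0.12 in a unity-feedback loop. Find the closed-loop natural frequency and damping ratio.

1 + K_p·G_p(s) = 0 gives s² + 1.4s + 0.72 = 0.
So ω_n² = 0.72 ⇒ ω_n = 0.8485 rad/s, and ζ = 1.4/(2ω_n) = 0.825.

ω_n = 0.849 rad/s, ζ = 0.825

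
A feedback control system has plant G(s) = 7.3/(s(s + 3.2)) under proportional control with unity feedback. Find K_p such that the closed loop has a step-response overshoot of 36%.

From %OS = 100·exp(−πζ/√(1−ζ²)) = 36%, ζ = −ln(0.36)/√(π²+ln²(0.36)) = 0.3093.
Characteristic equation s² + 3.2s + 7.3K_p = 0 gives ζ = 3.2/(2√(7.3K_p)).
Setting ζ = 0.3093: √(7.3K_p) = 3.2/(2·0.3093) = 5.174, so K_p = 26.77/7.3 = 3.67.

K_p = 3.67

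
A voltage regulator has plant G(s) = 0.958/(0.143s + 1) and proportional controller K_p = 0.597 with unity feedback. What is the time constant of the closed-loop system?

Closed loop: T(s) = K_p·G/(1+K_p·G) = 0.5719/(0.143s + 1 + 0.5719), with pole at s = −(1 + 0.5719)/0.143 = −10.99.
Closed-loop time constant τ = 1/10.99 = 0.091 s.

τ = 0.091 s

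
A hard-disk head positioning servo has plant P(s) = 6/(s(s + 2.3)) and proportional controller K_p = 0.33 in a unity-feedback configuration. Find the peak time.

T_p = 3.87 s

The closed-loop denominator s² + 2.3s + 1.98 gives ω_n = √1.98 = 1.407 and ζ = 2.3/(2ω_n) = 0.8173.
Damped frequency ω_d = ω_n√(1−ζ²) = 0.8109 rad/s, so peak time T_p = π/ω_d = 3.87 s.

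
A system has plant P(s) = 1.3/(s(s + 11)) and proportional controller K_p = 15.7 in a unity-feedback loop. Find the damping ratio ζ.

ζ = 1.22

With unity feedback the closed-loop characteristic equation is s² + 11s + 15.7·1.3 = s² + 11s + 20.41 = 0.
Matching s² + 2ζω_n s + ω_n²: ω_n = √20.41 = 4.518 rad/s and 2ζω_n = 11, so ζ = 11/(2·4.518) = 1.22.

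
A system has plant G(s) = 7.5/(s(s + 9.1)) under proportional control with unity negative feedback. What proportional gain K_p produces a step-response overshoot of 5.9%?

From %OS = 100·exp(−πζ/√(1−ζ²)) = 5.9%, ζ = −ln(0.059)/√(π²+ln²(0.059)) = 0.6693.
Characteristic equation s² + 9.1s + 7.5K_p = 0 gives ζ = 9.1/(2√(7.5K_p)).
Setting ζ = 0.6693: √(7.5K_p) = 9.1/(2·0.6693) = 6.798, so K_p = 46.21/7.5 = 6.16.

K_p = 6.16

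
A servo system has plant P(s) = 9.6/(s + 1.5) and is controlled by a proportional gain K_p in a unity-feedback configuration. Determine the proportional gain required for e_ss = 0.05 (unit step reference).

K_p = 2.97

The loop is type 0, so e_ss(step) = 1/(1 + K_pos) with K_pos = K_p·P(0).
P(0) = 6.4. Require 1/(1 + K_p·6.4) = 0.05, so 1 + 6.4·K_p = 20.
K_p = (20 − 1)/6.4 = 2.97.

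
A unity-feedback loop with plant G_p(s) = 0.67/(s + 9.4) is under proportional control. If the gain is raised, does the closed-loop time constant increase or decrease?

The closed-loop bandwidth 9.4+K_p·0.67 grows with K_p, so τ shrinks.

decrease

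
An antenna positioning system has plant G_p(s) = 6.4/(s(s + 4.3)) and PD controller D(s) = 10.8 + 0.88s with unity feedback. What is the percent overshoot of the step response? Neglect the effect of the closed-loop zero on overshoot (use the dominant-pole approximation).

Forward path: (10.8 + 0.88s)·6.4/(s(s+4.3)). The closed-loop characteristic equation is s² + (4.3 + 6.4·0.88)s + 6.4·10.8 = 0.
That is s² + 9.932s + 69.12 = 0, so ω_n = 8.314 rad/s and ζ = 9.932/(2·8.314) = 0.5973.
%OS = 100·exp(−πζ/√(1−ζ²)) = 9.63%.

9.63%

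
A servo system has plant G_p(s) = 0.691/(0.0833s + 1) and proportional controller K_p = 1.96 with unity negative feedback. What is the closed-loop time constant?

Closed loop: T(s) = K_p·G_p/(1+K_p·G_p) = 1.354/(0.0833s + 1 + 1.354), with pole at s = −(1 + 1.354)/0.0833 = −28.26.
Closed-loop time constant τ = 1/28.26 = 0.0354 s.

τ = 0.0354 s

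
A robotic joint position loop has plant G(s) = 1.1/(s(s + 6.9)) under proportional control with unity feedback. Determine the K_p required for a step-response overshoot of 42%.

From %OS = 100·exp(−πζ/√(1−ζ²)) = 42%, ζ = −ln(0.42)/√(π²+ln²(0.42)) = 0.2662.
Characteristic equation s² + 6.9s + 1.1K_p = 0 gives ζ = 6.9/(2√(1.1K_p)).
Setting ζ = 0.2662: √(1.1K_p) = 6.9/(2·0.2662) = 12.96, so K_p = 168/1.1 = 153.

K_p = 153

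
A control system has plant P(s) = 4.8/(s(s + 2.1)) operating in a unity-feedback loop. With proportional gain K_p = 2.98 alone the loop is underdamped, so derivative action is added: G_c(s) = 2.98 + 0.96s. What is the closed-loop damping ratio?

ζ = 0.887

Forward path: (2.98 + 0.96s)·4.8/(s(s+2.1)). The closed-loop characteristic equation is s² + (2.1 + 4.8·0.96)s + 4.8·2.98 = 0.
That is s² + 6.708s + 14.3 = 0, so ω_n = 3.782 rad/s and ζ = 6.708/(2·3.782) = 0.8868.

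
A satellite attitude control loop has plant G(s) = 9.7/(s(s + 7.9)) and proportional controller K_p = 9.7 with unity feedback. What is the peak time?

The closed-loop denominator s² + 7.9s + 94.09 gives ω_n = √94.09 = 9.7 and ζ = 7.9/(2ω_n) = 0.4072.
Damped frequency ω_d = ω_n√(1−ζ²) = 8.859 rad/s, so peak time T_p = π/ω_d = 0.355 s.

T_p = 0.355 s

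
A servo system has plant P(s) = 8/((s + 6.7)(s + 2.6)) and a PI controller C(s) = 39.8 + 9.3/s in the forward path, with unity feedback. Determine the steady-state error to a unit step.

The open loop C(s)P(s) has a pole at the origin (type 1), so the static position error constant is infinite and e_ss = 1/(1+∞) = 0.

0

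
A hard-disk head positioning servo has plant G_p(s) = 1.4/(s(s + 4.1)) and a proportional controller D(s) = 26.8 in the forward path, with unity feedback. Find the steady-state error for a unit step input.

0

The open loop D(s)G_p(s) has a pole at the origin (type 1), so the static position error constant is infinite and e_ss = 1/(1+∞) = 0.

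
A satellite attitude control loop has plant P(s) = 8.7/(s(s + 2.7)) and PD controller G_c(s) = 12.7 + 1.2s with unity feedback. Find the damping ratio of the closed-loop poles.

Forward path: (12.7 + 1.2s)·8.7/(s(s+2.7)). The closed-loop characteristic equation is s² + (2.7 + 8.7·1.2)s + 8.7·12.7 = 0.
That is s² + 13.14s + 110.5 = 0, so ω_n = 10.51 rad/s and ζ = 13.14/(2·10.51) = 0.625.

ζ = 0.625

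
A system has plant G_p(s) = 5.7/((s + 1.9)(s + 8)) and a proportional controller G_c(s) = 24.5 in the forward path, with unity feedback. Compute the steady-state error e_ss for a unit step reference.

The loop is type 0. Static position error constant K_pos = G_c(0)·G_p(0) = 24.5·0.375 = 9.188.
Steady-state error to a unit step: e_ss = 1/(1+K_pos) = 1/10.19 = 0.0982.

0.0982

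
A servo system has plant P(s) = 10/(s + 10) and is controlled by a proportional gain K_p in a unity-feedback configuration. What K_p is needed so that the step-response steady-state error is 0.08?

For a type-0 loop with proportional control, e_ss = 1/(1 + K_p·P(0)).
P(0) = 1. Require 1/(1 + K_p·1) = 0.08, so 1 + 1·K_p = 12.5.
K_p = (12.5 − 1)/1 = 11.5.

K_p = 11.5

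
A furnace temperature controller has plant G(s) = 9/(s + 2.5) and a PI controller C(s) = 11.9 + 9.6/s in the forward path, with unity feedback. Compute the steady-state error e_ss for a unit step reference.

0

The open loop C(s)G(s) has a pole at the origin (type 1), so the static position error constant is infinite and e_ss = 1/(1+∞) = 0.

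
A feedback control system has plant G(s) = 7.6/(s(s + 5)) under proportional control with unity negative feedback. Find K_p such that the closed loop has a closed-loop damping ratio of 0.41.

Closed-loop characteristic equation: s² + 5s + K_p·7.6 = 0.
So ω_n = √(7.6K_p) and 2ζω_n = 5, giving ζ = 5/(2√(7.6K_p)).
Setting ζ = 0.41: √(7.6K_p) = 5/(2·0.41) = 6.098, so K_p = 37.18/7.6 = 4.89.

K_p = 4.89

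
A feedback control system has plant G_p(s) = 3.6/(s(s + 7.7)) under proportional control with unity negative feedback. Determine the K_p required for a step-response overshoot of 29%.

K_p = 30.6

From %OS = 100·exp(−πζ/√(1−ζ²)) = 29%, ζ = −ln(0.29)/√(π²+ln²(0.29)) = 0.3666.
Characteristic equation s² + 7.7s + 3.6K_p = 0 gives ζ = 7.7/(2√(3.6K_p)).
Setting ζ = 0.3666: √(3.6K_p) = 7.7/(2·0.3666) = 10.5, so K_p = 110.3/3.6 = 30.6.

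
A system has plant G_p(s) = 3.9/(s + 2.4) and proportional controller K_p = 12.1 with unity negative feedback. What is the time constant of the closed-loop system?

Closed-loop transfer function: T(s) = K_p·G_p(s)/(1 + K_p·G_p(s)) = 47.19/(s + 2.4 + 47.19) = 47.19/(s + 49.59).
Time constant τ = 1/49.59 = 0.0202 s.

τ = 0.0202 s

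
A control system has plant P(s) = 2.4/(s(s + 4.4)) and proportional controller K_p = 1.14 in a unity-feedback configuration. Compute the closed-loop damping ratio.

ζ = 1.33

1 + K_p·P(s) = 0 gives s² + 4.4s + 2.736 = 0.
So ω_n² = 2.736 ⇒ ω_n = 1.654 rad/s, and ζ = 4.4/(2ω_n) = 1.33.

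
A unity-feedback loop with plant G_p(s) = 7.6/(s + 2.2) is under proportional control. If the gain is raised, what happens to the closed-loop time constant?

Closed-loop pole is at s = −(2.2+K_p·7.6); larger K_p moves it further left, so τ = 1/(2.2+K_p·7.6) decreases.

decrease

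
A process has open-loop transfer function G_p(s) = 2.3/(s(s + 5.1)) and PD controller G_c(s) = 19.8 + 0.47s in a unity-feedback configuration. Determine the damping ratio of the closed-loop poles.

ζ = 0.458

Forward path: (19.8 + 0.47s)·2.3/(s(s+5.1)). The closed-loop characteristic equation is s² + (5.1 + 2.3·0.47)s + 2.3·19.8 = 0.
That is s² + 6.181s + 45.54 = 0, so ω_n = 6.748 rad/s and ζ = 6.181/(2·6.748) = 0.458.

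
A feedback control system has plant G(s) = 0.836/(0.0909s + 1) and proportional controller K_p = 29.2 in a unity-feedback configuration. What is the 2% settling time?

T_s ≈ 0.0143 s

Closed loop: T(s) = K_p·G/(1+K_p·G) = 24.41/(0.0909s + 1 + 24.41), with pole at s = −(1 + 24.41)/0.0909 = −279.6.
τ = 1/279.6 = 0.003577 s, so 2% settling time ≈ 4τ = 0.0143 s.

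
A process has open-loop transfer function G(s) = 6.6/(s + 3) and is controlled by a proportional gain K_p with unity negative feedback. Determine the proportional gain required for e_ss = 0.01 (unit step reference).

For a type-0 loop with proportional control, e_ss = 1/(1 + K_p·G(0)).
G(0) = 2.2. Require 1/(1 + K_p·2.2) = 0.01, so 1 + 2.2·K_p = 100.
K_p = (100 − 1)/2.2 = 45.

K_p = 45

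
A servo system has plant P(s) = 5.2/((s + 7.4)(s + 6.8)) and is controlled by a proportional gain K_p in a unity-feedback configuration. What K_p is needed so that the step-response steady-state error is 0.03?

K_p = 313

Steady-state error for a unit step on this type-0 loop is 1/(1 + K_p·P(0)).
P(0) = 0.1033. Require 1/(1 + K_p·0.1033) = 0.03, so 1 + 0.1033·K_p = 33.33.
K_p = (33.33 − 1)/0.1033 = 313.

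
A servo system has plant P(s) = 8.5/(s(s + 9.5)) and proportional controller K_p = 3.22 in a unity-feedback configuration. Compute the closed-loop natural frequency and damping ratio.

1 + K_p·P(s) = 0 gives s² + 9.5s + 27.37 = 0.
So ω_n² = 27.37 ⇒ ω_n = 5.232 rad/s, and ζ = 9.5/(2ω_n) = 0.908.

ω_n = 5.23 rad/s, ζ = 0.908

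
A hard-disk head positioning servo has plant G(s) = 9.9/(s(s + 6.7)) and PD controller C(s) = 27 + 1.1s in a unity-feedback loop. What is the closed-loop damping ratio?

Forward path: (27 + 1.1s)·9.9/(s(s+6.7)). The closed-loop characteristic equation is s² + (6.7 + 9.9·1.1)s + 9.9·27 = 0.
That is s² + 17.59s + 267.3 = 0, so ω_n = 16.35 rad/s and ζ = 17.59/(2·16.35) = 0.5379.

ζ = 0.538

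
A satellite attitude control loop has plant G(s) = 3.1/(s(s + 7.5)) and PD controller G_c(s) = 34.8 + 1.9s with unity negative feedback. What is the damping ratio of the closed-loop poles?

Forward path: (34.8 + 1.9s)·3.1/(s(s+7.5)). The closed-loop characteristic equation is s² + (7.5 + 3.1·1.9)s + 3.1·34.8 = 0.
That is s² + 13.39s + 107.9 = 0, so ω_n = 10.39 rad/s and ζ = 13.39/(2·10.39) = 0.6446.

ζ = 0.645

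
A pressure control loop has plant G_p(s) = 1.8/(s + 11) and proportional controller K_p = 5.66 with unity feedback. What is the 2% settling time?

Closed-loop transfer function: T(s) = K_p·G_p(s)/(1 + K_p·G_p(s)) = 10.19/(s + 11 + 10.19) = 10.19/(s + 21.19).
Time constant τ = 1/21.19 = 0.0472 s, so the 2% settling time is about 4τ = 0.189 s.

T_s ≈ 0.189 s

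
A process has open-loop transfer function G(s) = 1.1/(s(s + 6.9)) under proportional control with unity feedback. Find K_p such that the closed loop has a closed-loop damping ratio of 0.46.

Closed-loop characteristic equation: s² + 6.9s + K_p·1.1 = 0.
So ω_n = √(1.1K_p) and 2ζω_n = 6.9, giving ζ = 6.9/(2√(1.1K_p)).
Setting ζ = 0.46: √(1.1K_p) = 6.9/(2·0.46) = 7.5, so K_p = 56.25/1.1 = 51.1.

K_p = 51.1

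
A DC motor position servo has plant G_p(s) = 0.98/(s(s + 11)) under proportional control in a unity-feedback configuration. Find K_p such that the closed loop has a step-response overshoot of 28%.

K_p = 219

From %OS = 100·exp(−πζ/√(1−ζ²)) = 28%, ζ = −ln(0.28)/√(π²+ln²(0.28)) = 0.3755.
Characteristic equation s² + 11s + 0.98K_p = 0 gives ζ = 11/(2√(0.98K_p)).
Setting ζ = 0.3755: √(0.98K_p) = 11/(2·0.3755) = 14.65, so K_p = 214.5/0.98 = 219.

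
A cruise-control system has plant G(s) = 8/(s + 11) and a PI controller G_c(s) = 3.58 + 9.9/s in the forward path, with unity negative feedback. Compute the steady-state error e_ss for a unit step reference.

The open loop G_c(s)G(s) has a pole at the origin (type 1), so the static position error constant is infinite and e_ss = 1/(1+∞) = 0.

0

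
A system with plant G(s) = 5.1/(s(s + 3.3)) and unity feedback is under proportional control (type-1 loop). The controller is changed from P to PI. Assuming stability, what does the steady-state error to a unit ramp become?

0

The integrator raises the loop to type 2, so K_v → ∞ and e_ss to a ramp is zero.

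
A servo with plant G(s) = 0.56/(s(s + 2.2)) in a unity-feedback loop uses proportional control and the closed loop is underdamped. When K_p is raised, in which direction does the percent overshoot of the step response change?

increase

Characteristic equation s² + 2.2s + K_p·0.56 = 0: raising K_p raises ω_n while 2ζω_n = 2.2 is fixed, so ζ falls and overshoot grows.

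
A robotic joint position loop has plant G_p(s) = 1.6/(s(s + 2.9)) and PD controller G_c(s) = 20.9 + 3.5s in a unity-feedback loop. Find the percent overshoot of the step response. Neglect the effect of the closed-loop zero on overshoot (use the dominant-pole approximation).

Forward path: (20.9 + 3.5s)·1.6/(s(s+2.9)). The closed-loop characteristic equation is s² + (2.9 + 1.6·3.5)s + 1.6·20.9 = 0.
That is s² + 8.5s + 33.44 = 0, so ω_n = 5.783 rad/s and ζ = 8.5/(2·5.783) = 0.7349.
%OS = 100·exp(−πζ/√(1−ζ²)) = 3.32%.

3.32%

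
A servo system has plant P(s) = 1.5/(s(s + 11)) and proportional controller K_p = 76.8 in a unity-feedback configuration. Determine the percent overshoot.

15.3%

From 1 + K_pP(s) = 0: s² + 11s + 115.2 = 0 ⇒ ω_n = 10.73, ζ = 0.5124.
%OS = 100·exp(−πζ/√(1−ζ²)) = 100·exp(−π·0.5124/√0.7374) = 15.3%.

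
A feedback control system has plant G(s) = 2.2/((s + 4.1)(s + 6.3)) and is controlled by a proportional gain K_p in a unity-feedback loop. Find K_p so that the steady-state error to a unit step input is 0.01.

For a type-0 loop with proportional control, e_ss = 1/(1 + K_p·G(0)).
G(0) = 0.08517. Require 1/(1 + K_p·0.08517) = 0.01, so 1 + 0.08517·K_p = 100.
K_p = (100 − 1)/0.08517 = 1160.

K_p = 1160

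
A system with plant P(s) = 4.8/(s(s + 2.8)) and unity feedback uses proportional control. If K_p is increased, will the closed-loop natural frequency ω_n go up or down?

ω_n = √(4.8·K_p), which grows with K_p.

increase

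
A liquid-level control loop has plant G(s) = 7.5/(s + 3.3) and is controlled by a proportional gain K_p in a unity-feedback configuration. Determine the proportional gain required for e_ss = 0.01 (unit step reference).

For a type-0 loop with proportional control, e_ss = 1/(1 + K_p·G(0)).
G(0) = 2.273. Require 1/(1 + K_p·2.273) = 0.01, so 1 + 2.273·K_p = 100.
K_p = (100 − 1)/2.273 = 43.6.

K_p = 43.6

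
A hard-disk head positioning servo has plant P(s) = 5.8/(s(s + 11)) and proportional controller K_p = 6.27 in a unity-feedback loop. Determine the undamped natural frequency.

The closed-loop denominator is s(s+11) + 6.27·5.8 = s² + 11s + 36.37.
Matching s² + 2ζω_n s + ω_n²: ω_n = √36.37 = 6.03 rad/s and 2ζω_n = 11, so ζ = 11/(2·6.03) = 0.912.

ω_n = 6.03 rad/s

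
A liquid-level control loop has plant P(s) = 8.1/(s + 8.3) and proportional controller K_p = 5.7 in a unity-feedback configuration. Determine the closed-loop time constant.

Closed-loop transfer function: T(s) = K_p·P(s)/(1 + K_p·P(s)) = 46.17/(s + 8.3 + 46.17) = 46.17/(s + 54.47).
Time constant τ = 1/54.47 = 0.0184 s.

τ = 0.0184 s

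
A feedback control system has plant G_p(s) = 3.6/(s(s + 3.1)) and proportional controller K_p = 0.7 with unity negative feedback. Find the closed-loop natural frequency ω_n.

ω_n = 1.59 rad/s

1 + K_p·G_p(s) = 0 gives s² + 3.1s + 2.52 = 0.
Matching s² + 2ζω_n s + ω_n²: ω_n = √2.52 = 1.587 rad/s and 2ζω_n = 3.1, so ζ = 3.1/(2·1.587) = 0.976.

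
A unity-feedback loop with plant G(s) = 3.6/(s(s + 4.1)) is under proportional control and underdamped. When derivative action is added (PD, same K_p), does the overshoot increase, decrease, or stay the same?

decrease

With PD the characteristic equation becomes s² + (a + K·K_d)s + K·K_p = 0; the damping term grows, ζ rises, overshoot falls.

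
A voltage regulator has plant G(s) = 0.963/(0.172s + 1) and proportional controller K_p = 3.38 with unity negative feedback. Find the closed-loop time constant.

Closed loop: T(s) = K_p·G/(1+K_p·G) = 3.255/(0.172s + 1 + 3.255), with pole at s = −(1 + 3.255)/0.172 = −24.74.
Closed-loop time constant τ = 1/24.74 = 0.0404 s.

τ = 0.0404 s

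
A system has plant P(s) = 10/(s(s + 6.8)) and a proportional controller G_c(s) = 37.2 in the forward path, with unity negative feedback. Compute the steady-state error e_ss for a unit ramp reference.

0.0183

The loop has one pole at the origin (type 1). Velocity error constant K_v = lim_{s→0} s·G_c(s)P(s) = 37.2·10/6.8 = 54.71.
Steady-state error to a unit ramp: e_ss = 1/K_v = 0.0183.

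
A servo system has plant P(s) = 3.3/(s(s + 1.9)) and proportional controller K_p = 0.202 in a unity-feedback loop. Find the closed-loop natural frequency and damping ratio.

The closed-loop denominator is s(s+1.9) + 0.202·3.3 = s² + 1.9s + 0.6666.
Matching s² + 2ζω_n s + ω_n²: ω_n = √0.6666 = 0.8165 rad/s and 2ζω_n = 1.9, so ζ = 1.9/(2·0.8165) = 1.16.

ω_n = 0.816 rad/s, ζ = 1.16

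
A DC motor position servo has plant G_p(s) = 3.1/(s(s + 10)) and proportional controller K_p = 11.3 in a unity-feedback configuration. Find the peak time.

T_p = 0.992 s

The closed-loop denominator s² + 10s + 35.03 gives ω_n = √35.03 = 5.919 and ζ = 10/(2ω_n) = 0.8448.
Damped frequency ω_d = ω_n√(1−ζ²) = 3.167 rad/s, so peak time T_p = π/ω_d = 0.992 s.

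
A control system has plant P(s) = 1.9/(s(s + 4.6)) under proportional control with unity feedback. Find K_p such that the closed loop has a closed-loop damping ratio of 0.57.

Closed-loop characteristic equation: s² + 4.6s + K_p·1.9 = 0.
So ω_n = √(1.9K_p) and 2ζω_n = 4.6, giving ζ = 4.6/(2√(1.9K_p)).
Setting ζ = 0.57: √(1.9K_p) = 4.6/(2·0.57) = 4.035, so K_p = 16.28/1.9 = 8.57.

K_p = 8.57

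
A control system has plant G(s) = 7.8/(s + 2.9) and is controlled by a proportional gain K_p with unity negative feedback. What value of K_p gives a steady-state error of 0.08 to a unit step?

Steady-state error for a unit step on this type-0 loop is 1/(1 + K_p·G(0)).
G(0) = 2.69. Require 1/(1 + K_p·2.69) = 0.08, so 1 + 2.69·K_p = 12.5.
K_p = (12.5 − 1)/2.69 = 4.28.

K_p = 4.28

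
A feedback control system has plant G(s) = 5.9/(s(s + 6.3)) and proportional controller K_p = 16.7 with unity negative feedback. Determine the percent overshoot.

Closed-loop characteristic equation: s² + 6.3s + 98.53 = 0, so ω_n = 9.926 rad/s and ζ = 6.3/(2·9.926) = 0.3173.
%OS = 100·exp(−πζ/√(1−ζ²)) = 100·exp(−π·0.3173/√0.8993) = 34.9%.

34.9%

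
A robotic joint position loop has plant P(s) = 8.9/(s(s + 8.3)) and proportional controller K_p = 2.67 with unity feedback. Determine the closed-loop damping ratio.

ζ = 0.851

The closed-loop denominator is s(s+8.3) + 2.67·8.9 = s² + 8.3s + 23.76.
So ω_n² = 23.76 ⇒ ω_n = 4.875 rad/s, and ζ = 8.3/(2ω_n) = 0.851.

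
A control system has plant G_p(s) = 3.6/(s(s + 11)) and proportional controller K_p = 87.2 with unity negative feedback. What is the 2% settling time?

The closed-loop denominator s² + 11s + 313.9 gives ω_n = √313.9 = 17.72 and ζ = 11/(2ω_n) = 0.3104.
2% settling time T_s ≈ 4/(ζω_n) = 4/5.5 = 0.727 s.

T_s ≈ 0.727 s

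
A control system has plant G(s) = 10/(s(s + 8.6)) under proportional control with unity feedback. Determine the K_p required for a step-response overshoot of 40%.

K_p = 23.6

From %OS = 100·exp(−πζ/√(1−ζ²)) = 40%, ζ = −ln(0.4)/√(π²+ln²(0.4)) = 0.28.
Characteristic equation s² + 8.6s + 10K_p = 0 gives ζ = 8.6/(2√(10K_p)).
Setting ζ = 0.28: √(10K_p) = 8.6/(2·0.28) = 15.36, so K_p = 235.8/10 = 23.6.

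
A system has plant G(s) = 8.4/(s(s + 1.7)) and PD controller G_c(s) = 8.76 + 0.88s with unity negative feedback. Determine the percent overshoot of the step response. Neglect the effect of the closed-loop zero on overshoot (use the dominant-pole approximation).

14%

Forward path: (8.76 + 0.88s)·8.4/(s(s+1.7)). The closed-loop characteristic equation is s² + (1.7 + 8.4·0.88)s + 8.4·8.76 = 0.
That is s² + 9.092s + 73.58 = 0, so ω_n = 8.578 rad/s and ζ = 9.092/(2·8.578) = 0.53.
%OS = 100·exp(−πζ/√(1−ζ²)) = 14%.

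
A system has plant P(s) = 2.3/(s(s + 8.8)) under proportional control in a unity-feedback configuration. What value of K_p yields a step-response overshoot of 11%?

From %OS = 100·exp(−πζ/√(1−ζ²)) = 11%, ζ = −ln(0.11)/√(π²+ln²(0.11)) = 0.5749.
Characteristic equation s² + 8.8s + 2.3K_p = 0 gives ζ = 8.8/(2√(2.3K_p)).
Setting ζ = 0.5749: √(2.3K_p) = 8.8/(2·0.5749) = 7.654, so K_p = 58.58/2.3 = 25.5.

K_p = 25.5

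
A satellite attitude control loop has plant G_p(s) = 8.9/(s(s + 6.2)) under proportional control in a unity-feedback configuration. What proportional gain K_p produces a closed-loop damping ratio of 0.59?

Closed-loop characteristic equation: s² + 6.2s + K_p·8.9 = 0.
So ω_n = √(8.9K_p) and 2ζω_n = 6.2, giving ζ = 6.2/(2√(8.9K_p)).
Setting ζ = 0.59: √(8.9K_p) = 6.2/(2·0.59) = 5.254, so K_p = 27.61/8.9 = 3.1.

K_p = 3.1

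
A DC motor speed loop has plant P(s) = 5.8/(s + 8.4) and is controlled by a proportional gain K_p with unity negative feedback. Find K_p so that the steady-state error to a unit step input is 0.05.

K_p = 27.5

Steady-state error for a unit step on this type-0 loop is 1/(1 + K_p·P(0)).
P(0) = 0.6905. Require 1/(1 + K_p·0.6905) = 0.05, so 1 + 0.6905·K_p = 20.
K_p = (20 − 1)/0.6905 = 27.5.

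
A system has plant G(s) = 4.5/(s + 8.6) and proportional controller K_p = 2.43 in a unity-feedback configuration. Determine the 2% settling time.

T_s ≈ 0.205 s

Closed-loop transfer function: T(s) = K_p·G(s)/(1 + K_p·G(s)) = 10.94/(s + 8.6 + 10.94) = 10.94/(s + 19.54).
Time constant τ = 1/19.54 = 0.05119 s, so the 2% settling time is about 4τ = 0.205 s.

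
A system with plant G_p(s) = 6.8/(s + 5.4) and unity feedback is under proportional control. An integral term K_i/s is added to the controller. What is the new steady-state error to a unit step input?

Adding integral action puts a pole at s = 0 in the forward path, raising the system type to 1; a type-1 loop has zero steady-state error to a step.

0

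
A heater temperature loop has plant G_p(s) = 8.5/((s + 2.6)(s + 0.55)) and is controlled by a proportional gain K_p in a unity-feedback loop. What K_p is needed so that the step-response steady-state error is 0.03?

K_p = 5.44

The loop is type 0, so e_ss(step) = 1/(1 + K_pos) with K_pos = K_p·G_p(0).
G_p(0) = 5.944. Require 1/(1 + K_p·5.944) = 0.03, so 1 + 5.944·K_p = 33.33.
K_p = (33.33 − 1)/5.944 = 5.44.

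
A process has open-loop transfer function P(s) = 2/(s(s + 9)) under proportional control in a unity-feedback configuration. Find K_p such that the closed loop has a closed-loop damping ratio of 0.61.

Closed-loop characteristic equation: s² + 9s + K_p·2 = 0.
So ω_n = √(2K_p) and 2ζω_n = 9, giving ζ = 9/(2√(2K_p)).
Setting ζ = 0.61: √(2K_p) = 9/(2·0.61) = 7.377, so K_p = 54.42/2 = 27.2.

K_p = 27.2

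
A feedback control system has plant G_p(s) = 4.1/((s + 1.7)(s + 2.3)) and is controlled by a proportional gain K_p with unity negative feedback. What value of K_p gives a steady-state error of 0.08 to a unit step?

K_p = 11

Steady-state error for a unit step on this type-0 loop is 1/(1 + K_p·G_p(0)).
G_p(0) = 1.049. Require 1/(1 + K_p·1.049) = 0.08, so 1 + 1.049·K_p = 12.5.
K_p = (12.5 − 1)/1.049 = 11.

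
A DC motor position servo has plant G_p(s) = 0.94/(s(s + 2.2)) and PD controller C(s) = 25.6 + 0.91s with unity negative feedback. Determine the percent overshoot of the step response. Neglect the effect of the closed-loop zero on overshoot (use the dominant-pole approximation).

35.7%

Forward path: (25.6 + 0.91s)·0.94/(s(s+2.2)). The closed-loop characteristic equation is s² + (2.2 + 0.94·0.91)s + 0.94·25.6 = 0.
That is s² + 3.055s + 24.06 = 0, so ω_n = 4.906 rad/s and ζ = 3.055/(2·4.906) = 0.3114.
%OS = 100·exp(−πζ/√(1−ζ²)) = 35.7%.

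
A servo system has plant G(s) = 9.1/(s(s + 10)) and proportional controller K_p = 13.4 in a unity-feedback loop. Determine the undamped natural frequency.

The closed-loop denominator is s(s+10) + 13.4·9.1 = s² + 10s + 121.9.
So ω_n² = 121.9 ⇒ ω_n = 11.04 rad/s, and ζ = 10/(2ω_n) = 0.453.

ω_n = 11 rad/s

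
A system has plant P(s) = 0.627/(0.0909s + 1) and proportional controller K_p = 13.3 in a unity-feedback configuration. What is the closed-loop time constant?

τ = 0.00973 s

Closed loop: T(s) = K_p·P/(1+K_p·P) = 8.339/(0.0909s + 1 + 8.339), with pole at s = −(1 + 8.339)/0.0909 = −102.7.
Closed-loop time constant τ = 1/102.7 = 0.00973 s.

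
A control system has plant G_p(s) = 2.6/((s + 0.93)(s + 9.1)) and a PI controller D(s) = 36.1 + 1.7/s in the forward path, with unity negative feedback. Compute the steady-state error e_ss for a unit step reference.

0

The open loop D(s)G_p(s) has a pole at the origin (type 1), so the static position error constant is infinite and e_ss = 1/(1+∞) = 0.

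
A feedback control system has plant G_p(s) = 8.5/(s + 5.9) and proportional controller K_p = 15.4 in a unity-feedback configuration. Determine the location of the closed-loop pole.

Closed-loop transfer function: T(s) = K_p·G_p(s)/(1 + K_p·G_p(s)) = 130.9/(s + 5.9 + 130.9) = 130.9/(s + 136.8).
The closed-loop pole is at s = −136.8.

s = -136.8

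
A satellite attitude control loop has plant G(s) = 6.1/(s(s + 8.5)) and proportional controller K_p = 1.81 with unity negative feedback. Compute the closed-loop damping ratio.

The closed-loop denominator is s(s+8.5) + 1.81·6.1 = s² + 8.5s + 11.04.
Matching s² + 2ζω_n s + ω_n²: ω_n = √11.04 = 3.323 rad/s and 2ζω_n = 8.5, so ζ = 8.5/(2·3.323) = 1.28.

ζ = 1.28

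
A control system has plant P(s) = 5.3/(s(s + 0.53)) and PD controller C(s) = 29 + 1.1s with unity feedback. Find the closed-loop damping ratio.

ζ = 0.257

Forward path: (29 + 1.1s)·5.3/(s(s+0.53)). The closed-loop characteristic equation is s² + (0.53 + 5.3·1.1)s + 5.3·29 = 0.
That is s² + 6.36s + 153.7 = 0, so ω_n = 12.4 rad/s and ζ = 6.36/(2·12.4) = 0.2565.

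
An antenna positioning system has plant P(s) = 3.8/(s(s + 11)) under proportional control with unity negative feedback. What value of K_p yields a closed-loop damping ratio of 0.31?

K_p = 82.8

Closed-loop characteristic equation: s² + 11s + K_p·3.8 = 0.
So ω_n = √(3.8K_p) and 2ζω_n = 11, giving ζ = 11/(2√(3.8K_p)).
Setting ζ = 0.31: √(3.8K_p) = 11/(2·0.31) = 17.74, so K_p = 314.8/3.8 = 82.8.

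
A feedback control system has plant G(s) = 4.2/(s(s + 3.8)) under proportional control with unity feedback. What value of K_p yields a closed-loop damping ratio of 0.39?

Closed-loop characteristic equation: s² + 3.8s + K_p·4.2 = 0.
So ω_n = √(4.2K_p) and 2ζω_n = 3.8, giving ζ = 3.8/(2√(4.2K_p)).
Setting ζ = 0.39: √(4.2K_p) = 3.8/(2·0.39) = 4.872, so K_p = 23.73/4.2 = 5.65.

K_p = 5.65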